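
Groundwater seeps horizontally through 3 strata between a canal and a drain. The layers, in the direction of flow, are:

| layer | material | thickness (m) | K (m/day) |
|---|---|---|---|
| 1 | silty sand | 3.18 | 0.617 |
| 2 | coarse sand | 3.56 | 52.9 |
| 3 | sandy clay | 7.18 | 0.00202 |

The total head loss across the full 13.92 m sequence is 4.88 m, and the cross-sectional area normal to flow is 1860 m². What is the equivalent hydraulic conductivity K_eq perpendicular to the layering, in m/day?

Flow is perpendicular to layering, so the layers act in series and the equivalent K is the thickness-weighted harmonic mean.
Total thickness L = 3.18 + 3.56 + 7.18 = 13.92 m.
Σ(b_i/K_i) = 3.18/0.617 + 3.56/52.9 + 7.18/0.00202 = 3560 d.
K_eq = L / Σ(b_i/K_i) = 13.92 / 3560 = 0.003910 m/day.

0.00391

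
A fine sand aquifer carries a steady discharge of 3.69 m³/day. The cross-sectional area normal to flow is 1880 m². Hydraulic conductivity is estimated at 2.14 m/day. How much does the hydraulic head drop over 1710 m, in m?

From Q = K·A·i, i = Q / (K·A) = 3.69 / (2.140 × 1880) = 0.0009172.
Head loss Δh = i · L = 0.0009172 × 1710 = 1.568 m.

1.57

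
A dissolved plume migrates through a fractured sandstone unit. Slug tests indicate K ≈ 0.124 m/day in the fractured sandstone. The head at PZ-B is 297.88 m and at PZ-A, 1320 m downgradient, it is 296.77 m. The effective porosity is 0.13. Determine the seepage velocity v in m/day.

0.000802

Hydraulic gradient i = (297.88 − 296.77) / 1320 = 1.11 / 1320 = 0.0008409.
Darcy flux q = K · i = 0.1240 × 0.0008409 = 0.0001043 m/day.
Seepage velocity v = q / n_e = 0.0001043 / 0.13 = 0.0008021 m/day.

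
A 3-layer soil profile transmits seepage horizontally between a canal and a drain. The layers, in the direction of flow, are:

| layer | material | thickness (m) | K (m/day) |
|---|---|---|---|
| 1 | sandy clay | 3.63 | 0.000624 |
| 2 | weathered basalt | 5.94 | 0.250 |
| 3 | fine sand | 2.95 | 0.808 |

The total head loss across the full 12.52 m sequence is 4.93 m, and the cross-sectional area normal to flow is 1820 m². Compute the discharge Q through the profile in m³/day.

1.54

Flow is perpendicular to layering, so the layers act in series and the equivalent K is the thickness-weighted harmonic mean.
Total thickness L = 3.63 + 5.94 + 2.95 = 12.52 m.
Σ(b_i/K_i) = 3.63/0.000624 + 5.94/0.250 + 2.95/0.808 = 5845 d.
K_eq = L / Σ(b_i/K_i) = 12.52 / 5845 = 0.002142 m/day.
Q = K_eq · A · (Δh/L) = 0.002142 × 1820 × (4.93/12.52) = 1.535 m³/day.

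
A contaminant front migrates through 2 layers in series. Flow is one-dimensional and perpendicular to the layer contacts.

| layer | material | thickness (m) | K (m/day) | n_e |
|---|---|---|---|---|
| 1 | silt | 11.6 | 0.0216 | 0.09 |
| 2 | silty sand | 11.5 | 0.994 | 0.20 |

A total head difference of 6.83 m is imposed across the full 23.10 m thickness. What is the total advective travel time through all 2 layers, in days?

269

With flow normal to the layers, continuity requires the same specific discharge q through every layer.
Σ(b_i/K_i) = 11.6/0.0216 + 11.5/0.994 = 548.6 d.
q = Δh / Σ(b_i/K_i) = 6.83 / 548.6 = 0.01245 m/day.
In each layer the seepage velocity is v_i = q/n_i, so the layer transit time is t_i = b_i·n_i / q:
  layer 1 (silt): t_1 = 11.6 × 0.09 / 0.01245 = 83.86 d
  layer 2 (silty sand): t_2 = 11.5 × 0.20 / 0.01245 = 184.7 d
Total t = Σ t_i = 268.6 days.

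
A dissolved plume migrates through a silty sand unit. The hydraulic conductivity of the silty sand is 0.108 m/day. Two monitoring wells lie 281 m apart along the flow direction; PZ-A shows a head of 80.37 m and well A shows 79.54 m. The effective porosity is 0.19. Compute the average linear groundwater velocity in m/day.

0.00168

Hydraulic gradient i = (80.37 − 79.54) / 281 = 0.83 / 281 = 0.002954.
Darcy flux q = K · i = 0.1080 × 0.002954 = 0.0003190 m/day.
Seepage velocity v = q / n_e = 0.0003190 / 0.19 = 0.001679 m/day.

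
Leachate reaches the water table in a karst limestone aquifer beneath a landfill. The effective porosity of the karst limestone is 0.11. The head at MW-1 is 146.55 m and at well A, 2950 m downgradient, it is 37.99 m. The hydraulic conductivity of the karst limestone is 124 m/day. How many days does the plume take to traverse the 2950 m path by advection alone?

71.1

Hydraulic gradient i = (146.55 − 37.99) / 2950 = 108.56 / 2950 = 0.03680.
Darcy flux q = K · i = 124.0 × 0.03680 = 4.563 m/day.
Seepage velocity v = q / n_e = 4.563 / 0.11 = 41.48 m/day.
Travel time t = L / v = 2950 / 41.48 = 71.11 days.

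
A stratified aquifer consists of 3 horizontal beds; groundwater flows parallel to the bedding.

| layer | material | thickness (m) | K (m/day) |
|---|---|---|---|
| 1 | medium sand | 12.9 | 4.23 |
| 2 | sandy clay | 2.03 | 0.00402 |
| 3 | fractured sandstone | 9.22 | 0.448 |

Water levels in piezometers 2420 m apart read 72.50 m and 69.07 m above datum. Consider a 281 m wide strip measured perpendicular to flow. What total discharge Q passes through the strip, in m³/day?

23.4

Flow is parallel to layering, so each bed carries its own Darcy discharge and the transmissivities add.
Σ(K_i·b_i) = 4.23×12.9 + 0.00402×2.03 + 0.448×9.22 = 58.71 m²/day.
Hydraulic gradient i = (72.50 − 69.07) / 2420 = 3.43 / 2420 = 0.001417.
Q = Σ(K_i·b_i) · W · i = 58.71 × 281 × 0.001417 = 23.38 m³/day.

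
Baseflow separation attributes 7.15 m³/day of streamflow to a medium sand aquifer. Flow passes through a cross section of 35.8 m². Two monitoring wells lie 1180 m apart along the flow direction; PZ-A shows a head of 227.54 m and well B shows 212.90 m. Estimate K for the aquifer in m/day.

Hydraulic gradient i = (227.54 − 212.90) / 1180 = 14.64 / 1180 = 0.01241.
From Q = K·A·i, K = Q / (A·i) = 7.15 / (35.80 × 0.01241) = 16.10 m/day.

16.1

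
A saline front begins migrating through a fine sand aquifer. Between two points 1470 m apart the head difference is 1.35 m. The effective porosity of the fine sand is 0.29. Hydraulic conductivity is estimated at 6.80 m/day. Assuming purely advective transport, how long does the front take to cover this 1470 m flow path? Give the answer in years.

187

Hydraulic gradient i = Δh / L = 1.35 / 1470 = 0.0009184.
Darcy flux q = K · i = 6.800 × 0.0009184 = 0.006245 m/day.
Seepage velocity v = q / n_e = 0.006245 / 0.29 = 0.02153 m/day.
Travel time t = L / v = 1470 / 0.02153 = 68264 days = 186.9 years.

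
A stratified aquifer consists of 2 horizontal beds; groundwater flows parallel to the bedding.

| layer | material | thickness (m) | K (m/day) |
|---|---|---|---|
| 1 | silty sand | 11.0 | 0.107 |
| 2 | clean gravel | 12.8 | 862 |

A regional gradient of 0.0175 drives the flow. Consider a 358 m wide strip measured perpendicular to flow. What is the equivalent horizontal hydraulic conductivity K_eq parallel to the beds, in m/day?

464

Flow is parallel to layering, so each bed carries its own Darcy discharge and the transmissivities add.
Σ(K_i·b_i) = 0.107×11.0 + 862×12.8 = 11035 m²/day.
Total thickness b = 23.80 m, so K_eq = Σ(K_i·b_i)/b = 463.6 m/day.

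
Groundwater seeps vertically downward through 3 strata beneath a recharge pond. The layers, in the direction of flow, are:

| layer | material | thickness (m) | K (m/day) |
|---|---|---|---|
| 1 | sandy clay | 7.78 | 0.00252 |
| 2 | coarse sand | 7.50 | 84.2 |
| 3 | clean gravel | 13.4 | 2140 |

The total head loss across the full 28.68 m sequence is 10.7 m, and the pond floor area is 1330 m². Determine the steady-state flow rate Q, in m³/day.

Flow is perpendicular to layering, so the layers act in series and the equivalent K is the thickness-weighted harmonic mean.
Total thickness L = 7.78 + 7.50 + 13.4 = 28.68 m.
Σ(b_i/K_i) = 7.78/0.00252 + 7.50/84.2 + 13.4/2140 = 3087 d.
K_eq = L / Σ(b_i/K_i) = 28.68 / 3087 = 0.009289 m/day.
Q = K_eq · A · (Δh/L) = 0.009289 × 1330 × (10.7/28.68) = 4.609 m³/day.

4.61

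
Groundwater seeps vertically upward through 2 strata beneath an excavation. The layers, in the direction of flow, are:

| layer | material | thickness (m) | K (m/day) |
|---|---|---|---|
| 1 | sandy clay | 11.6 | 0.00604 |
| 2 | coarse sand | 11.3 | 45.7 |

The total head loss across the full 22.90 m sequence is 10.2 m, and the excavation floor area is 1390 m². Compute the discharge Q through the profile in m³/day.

7.38

Flow is perpendicular to layering, so the layers act in series and the equivalent K is the thickness-weighted harmonic mean.
Total thickness L = 11.6 + 11.3 = 22.90 m.
Σ(b_i/K_i) = 11.6/0.00604 + 11.3/45.7 = 1921 d.
K_eq = L / Σ(b_i/K_i) = 22.90 / 1921 = 0.01192 m/day.
Q = K_eq · A · (Δh/L) = 0.01192 × 1390 × (10.2/22.90) = 7.381 m³/day.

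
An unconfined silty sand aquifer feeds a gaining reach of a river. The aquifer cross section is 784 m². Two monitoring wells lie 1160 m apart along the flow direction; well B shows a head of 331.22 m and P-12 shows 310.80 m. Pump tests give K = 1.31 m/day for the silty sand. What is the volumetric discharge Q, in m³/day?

Hydraulic gradient i = (331.22 − 310.80) / 1160 = 20.42 / 1160 = 0.01760.
Darcy's law: Q = K · A · i = 1.310 × 784.0 × 0.01760 = 18.08 m³/day.

18.1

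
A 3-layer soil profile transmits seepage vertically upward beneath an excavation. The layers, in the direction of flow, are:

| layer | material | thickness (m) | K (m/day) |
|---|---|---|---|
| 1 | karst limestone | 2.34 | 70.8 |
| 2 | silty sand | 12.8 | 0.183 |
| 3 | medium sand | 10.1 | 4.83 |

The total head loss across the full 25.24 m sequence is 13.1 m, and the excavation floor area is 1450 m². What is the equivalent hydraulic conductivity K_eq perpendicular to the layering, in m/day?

0.350

Flow is perpendicular to layering, so the layers act in series and the equivalent K is the thickness-weighted harmonic mean.
Total thickness L = 2.34 + 12.8 + 10.1 = 25.24 m.
Σ(b_i/K_i) = 2.34/70.8 + 12.8/0.183 + 10.1/4.83 = 72.07 d.
K_eq = L / Σ(b_i/K_i) = 25.24 / 72.07 = 0.3502 m/day.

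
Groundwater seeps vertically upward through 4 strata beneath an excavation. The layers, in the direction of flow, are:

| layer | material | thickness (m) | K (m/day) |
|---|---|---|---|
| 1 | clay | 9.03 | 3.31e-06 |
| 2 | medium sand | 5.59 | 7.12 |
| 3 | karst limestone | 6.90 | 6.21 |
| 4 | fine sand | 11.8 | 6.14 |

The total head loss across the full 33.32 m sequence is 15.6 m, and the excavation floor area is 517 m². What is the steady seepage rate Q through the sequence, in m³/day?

0.00296

Flow is perpendicular to layering, so the layers act in series and the equivalent K is the thickness-weighted harmonic mean.
Total thickness L = 9.03 + 5.59 + 6.90 + 11.8 = 33.32 m.
Σ(b_i/K_i) = 9.03/3.31e-06 + 5.59/7.12 + 6.90/6.21 + 11.8/6.14 = 2.728e+06 d.
K_eq = L / Σ(b_i/K_i) = 33.32 / 2.728e+06 = 1.221e-05 m/day.
Q = K_eq · A · (Δh/L) = 1.221e-05 × 517 × (15.6/33.32) = 0.002956 m³/day.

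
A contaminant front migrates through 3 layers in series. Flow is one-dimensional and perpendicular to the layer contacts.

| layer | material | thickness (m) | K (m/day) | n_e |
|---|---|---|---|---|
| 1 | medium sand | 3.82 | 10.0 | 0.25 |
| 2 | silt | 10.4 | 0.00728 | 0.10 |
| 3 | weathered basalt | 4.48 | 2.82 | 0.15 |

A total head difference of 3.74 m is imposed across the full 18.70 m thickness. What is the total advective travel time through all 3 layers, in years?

2.79

With flow normal to the layers, continuity requires the same specific discharge q through every layer.
Σ(b_i/K_i) = 3.82/10.0 + 10.4/0.00728 + 4.48/2.82 = 1431 d.
q = Δh / Σ(b_i/K_i) = 3.74 / 1431 = 0.002614 m/day.
In each layer the seepage velocity is v_i = q/n_i, so the layer transit time is t_i = b_i·n_i / q:
  layer 1 (medium sand): t_1 = 3.82 × 0.25 / 0.002614 = 365.3 d
  layer 2 (silt): t_2 = 10.4 × 0.10 / 0.002614 = 397.8 d
  layer 3 (weathered basalt): t_3 = 4.48 × 0.15 / 0.002614 = 257.0 d
Total t = Σ t_i = 1020 days = 2.793 years.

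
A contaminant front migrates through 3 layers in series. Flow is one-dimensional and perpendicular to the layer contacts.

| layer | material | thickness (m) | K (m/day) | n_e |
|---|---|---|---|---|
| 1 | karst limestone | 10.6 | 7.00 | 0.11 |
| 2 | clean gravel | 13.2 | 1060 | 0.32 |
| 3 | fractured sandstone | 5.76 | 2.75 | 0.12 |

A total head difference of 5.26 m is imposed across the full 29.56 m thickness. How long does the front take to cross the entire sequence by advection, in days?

4.19

With flow normal to the layers, continuity requires the same specific discharge q through every layer.
Σ(b_i/K_i) = 10.6/7.00 + 13.2/1060 + 5.76/2.75 = 3.621 d.
q = Δh / Σ(b_i/K_i) = 5.26 / 3.621 = 1.453 m/day.
In each layer the seepage velocity is v_i = q/n_i, so the layer transit time is t_i = b_i·n_i / q:
  layer 1 (karst limestone): t_1 = 10.6 × 0.11 / 1.453 = 0.8027 d
  layer 2 (clean gravel): t_2 = 13.2 × 0.32 / 1.453 = 2.908 d
  layer 3 (fractured sandstone): t_3 = 5.76 × 0.12 / 1.453 = 0.4759 d
Total t = Σ t_i = 4.187 days.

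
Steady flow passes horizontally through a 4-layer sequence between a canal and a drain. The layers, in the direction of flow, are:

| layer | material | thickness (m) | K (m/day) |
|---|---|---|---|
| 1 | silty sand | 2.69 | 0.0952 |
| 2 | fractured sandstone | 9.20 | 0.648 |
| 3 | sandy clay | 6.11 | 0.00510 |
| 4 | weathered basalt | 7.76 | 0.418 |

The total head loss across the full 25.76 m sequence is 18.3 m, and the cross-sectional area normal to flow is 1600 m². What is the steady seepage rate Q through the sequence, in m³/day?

23.3

Flow is perpendicular to layering, so the layers act in series and the equivalent K is the thickness-weighted harmonic mean.
Total thickness L = 2.69 + 9.20 + 6.11 + 7.76 = 25.76 m.
Σ(b_i/K_i) = 2.69/0.0952 + 9.20/0.648 + 6.11/0.00510 + 7.76/0.418 = 1259 d.
K_eq = L / Σ(b_i/K_i) = 25.76 / 1259 = 0.02046 m/day.
Q = K_eq · A · (Δh/L) = 0.02046 × 1600 × (18.3/25.76) = 23.26 m³/day.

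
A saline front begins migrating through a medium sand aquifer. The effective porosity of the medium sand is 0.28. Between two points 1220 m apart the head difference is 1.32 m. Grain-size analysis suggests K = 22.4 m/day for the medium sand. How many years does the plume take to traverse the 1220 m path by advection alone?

38.6

Hydraulic gradient i = Δh / L = 1.32 / 1220 = 0.001082.
Darcy flux q = K · i = 22.40 × 0.001082 = 0.02424 m/day.
Seepage velocity v = q / n_e = 0.02424 / 0.28 = 0.08656 m/day.
Travel time t = L / v = 1220 / 0.08656 = 14095 days = 38.59 years.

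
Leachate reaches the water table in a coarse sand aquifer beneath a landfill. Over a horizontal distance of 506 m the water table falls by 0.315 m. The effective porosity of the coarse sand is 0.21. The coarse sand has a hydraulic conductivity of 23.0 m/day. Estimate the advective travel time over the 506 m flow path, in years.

20.3

Hydraulic gradient i = Δh / L = 0.315 / 506 = 0.0006225.
Darcy flux q = K · i = 23.00 × 0.0006225 = 0.01432 m/day.
Seepage velocity v = q / n_e = 0.01432 / 0.21 = 0.06818 m/day.
Travel time t = L / v = 506 / 0.06818 = 7421 days = 20.32 years.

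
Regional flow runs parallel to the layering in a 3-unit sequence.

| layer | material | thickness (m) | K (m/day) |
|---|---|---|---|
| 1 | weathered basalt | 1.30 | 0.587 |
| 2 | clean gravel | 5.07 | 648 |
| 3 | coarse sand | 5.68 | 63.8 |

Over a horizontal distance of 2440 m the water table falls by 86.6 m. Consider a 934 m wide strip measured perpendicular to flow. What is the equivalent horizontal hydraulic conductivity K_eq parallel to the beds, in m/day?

303

Flow is parallel to layering, so each bed carries its own Darcy discharge and the transmissivities add.
Σ(K_i·b_i) = 0.587×1.30 + 648×5.07 + 63.8×5.68 = 3649 m²/day.
Total thickness b = 12.05 m, so K_eq = Σ(K_i·b_i)/b = 302.8 m/day.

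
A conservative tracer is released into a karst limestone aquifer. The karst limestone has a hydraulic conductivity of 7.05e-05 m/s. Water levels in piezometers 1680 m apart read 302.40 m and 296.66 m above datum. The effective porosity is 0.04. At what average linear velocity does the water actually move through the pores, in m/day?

Convert K: 7.05e-05 m/s × 86400 = 6.091 m/day.
Hydraulic gradient i = (302.40 − 296.66) / 1680 = 5.74 / 1680 = 0.003417.
Darcy flux q = K · i = 6.091 × 0.003417 = 0.02081 m/day.
Seepage velocity v = q / n_e = 0.02081 / 0.04 = 0.5203 m/day.

0.520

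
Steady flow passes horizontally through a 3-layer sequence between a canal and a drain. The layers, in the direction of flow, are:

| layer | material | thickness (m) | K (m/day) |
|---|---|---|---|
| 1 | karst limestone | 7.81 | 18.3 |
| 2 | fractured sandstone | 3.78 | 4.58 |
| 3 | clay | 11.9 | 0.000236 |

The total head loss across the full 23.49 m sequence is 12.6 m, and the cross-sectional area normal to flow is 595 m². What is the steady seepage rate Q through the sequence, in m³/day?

Flow is perpendicular to layering, so the layers act in series and the equivalent K is the thickness-weighted harmonic mean.
Total thickness L = 7.81 + 3.78 + 11.9 = 23.49 m.
Σ(b_i/K_i) = 7.81/18.3 + 3.78/4.58 + 11.9/0.000236 = 50425 d.
K_eq = L / Σ(b_i/K_i) = 23.49 / 50425 = 0.0004658 m/day.
Q = K_eq · A · (Δh/L) = 0.0004658 × 595 × (12.6/23.49) = 0.1487 m³/day.

0.149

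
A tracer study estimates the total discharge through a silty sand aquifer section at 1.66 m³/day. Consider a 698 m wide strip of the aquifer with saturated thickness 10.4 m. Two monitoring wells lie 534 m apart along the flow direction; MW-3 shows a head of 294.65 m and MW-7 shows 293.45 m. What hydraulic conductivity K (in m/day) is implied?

0.102

Cross-sectional area A = 698 × 10.4 = 7259 m².
Hydraulic gradient i = (294.65 − 293.45) / 534 = 1.2 / 534 = 0.002247.
From Q = K·A·i, K = Q / (A·i) = 1.66 / (7259 × 0.002247) = 0.1018 m/day.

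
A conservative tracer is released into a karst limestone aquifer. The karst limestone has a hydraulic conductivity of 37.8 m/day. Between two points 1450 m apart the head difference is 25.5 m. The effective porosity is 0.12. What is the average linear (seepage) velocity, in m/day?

Hydraulic gradient i = Δh / L = 25.5 / 1450 = 0.01759.
Darcy flux q = K · i = 37.80 × 0.01759 = 0.6648 m/day.
Seepage velocity v = q / n_e = 0.6648 / 0.12 = 5.540 m/day.

5.54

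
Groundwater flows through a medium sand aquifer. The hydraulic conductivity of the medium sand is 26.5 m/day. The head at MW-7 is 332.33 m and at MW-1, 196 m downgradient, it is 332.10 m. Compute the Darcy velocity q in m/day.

Hydraulic gradient i = (332.33 − 332.10) / 196 = 0.23 / 196 = 0.001173.
Specific discharge q = K · i = 26.50 × 0.001173 = 0.03110 m/day.

0.0311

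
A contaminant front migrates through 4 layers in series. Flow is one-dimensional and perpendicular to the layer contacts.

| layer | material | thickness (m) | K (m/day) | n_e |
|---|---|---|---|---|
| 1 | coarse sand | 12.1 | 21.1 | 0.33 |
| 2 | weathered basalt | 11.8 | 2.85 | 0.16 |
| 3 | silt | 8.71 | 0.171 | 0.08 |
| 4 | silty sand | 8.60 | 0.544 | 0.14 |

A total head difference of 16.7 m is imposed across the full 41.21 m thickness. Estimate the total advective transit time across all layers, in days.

With flow normal to the layers, continuity requires the same specific discharge q through every layer.
Σ(b_i/K_i) = 12.1/21.1 + 11.8/2.85 + 8.71/0.171 + 8.60/0.544 = 71.46 d.
q = Δh / Σ(b_i/K_i) = 16.7 / 71.46 = 0.2337 m/day.
In each layer the seepage velocity is v_i = q/n_i, so the layer transit time is t_i = b_i·n_i / q:
  layer 1 (coarse sand): t_1 = 12.1 × 0.33 / 0.2337 = 17.09 d
  layer 2 (weathered basalt): t_2 = 11.8 × 0.16 / 0.2337 = 8.079 d
  layer 3 (silt): t_3 = 8.71 × 0.08 / 0.2337 = 2.982 d
  layer 4 (silty sand): t_4 = 8.60 × 0.14 / 0.2337 = 5.152 d
Total t = Σ t_i = 33.30 days.

33.3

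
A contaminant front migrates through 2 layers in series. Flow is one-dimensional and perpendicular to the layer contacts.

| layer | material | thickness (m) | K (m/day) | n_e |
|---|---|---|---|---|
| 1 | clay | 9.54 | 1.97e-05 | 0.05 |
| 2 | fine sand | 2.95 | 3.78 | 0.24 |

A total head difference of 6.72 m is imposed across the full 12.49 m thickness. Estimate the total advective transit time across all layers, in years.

With flow normal to the layers, continuity requires the same specific discharge q through every layer.
Σ(b_i/K_i) = 9.54/1.97e-05 + 2.95/3.78 = 4.843e+05 d.
q = Δh / Σ(b_i/K_i) = 6.72 / 4.843e+05 = 1.388e-05 m/day.
In each layer the seepage velocity is v_i = q/n_i, so the layer transit time is t_i = b_i·n_i / q:
  layer 1 (clay): t_1 = 9.54 × 0.05 / 1.388e-05 = 34374 d
  layer 2 (fine sand): t_2 = 2.95 × 0.24 / 1.388e-05 = 51021 d
Total t = Σ t_i = 85395 days = 233.8 years.

234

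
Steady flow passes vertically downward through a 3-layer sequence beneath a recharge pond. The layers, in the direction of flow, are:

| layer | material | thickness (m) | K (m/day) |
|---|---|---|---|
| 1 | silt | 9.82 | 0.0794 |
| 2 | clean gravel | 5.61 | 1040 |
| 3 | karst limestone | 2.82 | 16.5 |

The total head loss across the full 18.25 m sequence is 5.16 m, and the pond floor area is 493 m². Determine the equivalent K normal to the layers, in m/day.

Flow is perpendicular to layering, so the layers act in series and the equivalent K is the thickness-weighted harmonic mean.
Total thickness L = 9.82 + 5.61 + 2.82 = 18.25 m.
Σ(b_i/K_i) = 9.82/0.0794 + 5.61/1040 + 2.82/16.5 = 123.9 d.
K_eq = L / Σ(b_i/K_i) = 18.25 / 123.9 = 0.1474 m/day.

0.147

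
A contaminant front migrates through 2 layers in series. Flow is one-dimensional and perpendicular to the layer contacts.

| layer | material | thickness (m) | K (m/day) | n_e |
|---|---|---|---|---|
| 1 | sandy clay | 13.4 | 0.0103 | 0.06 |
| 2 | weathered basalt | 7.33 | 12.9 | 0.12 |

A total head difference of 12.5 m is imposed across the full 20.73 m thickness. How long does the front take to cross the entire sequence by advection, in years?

0.480

With flow normal to the layers, continuity requires the same specific discharge q through every layer.
Σ(b_i/K_i) = 13.4/0.0103 + 7.33/12.9 = 1302 d.
q = Δh / Σ(b_i/K_i) = 12.5 / 1302 = 0.009604 m/day.
In each layer the seepage velocity is v_i = q/n_i, so the layer transit time is t_i = b_i·n_i / q:
  layer 1 (sandy clay): t_1 = 13.4 × 0.06 / 0.009604 = 83.71 d
  layer 2 (weathered basalt): t_2 = 7.33 × 0.12 / 0.009604 = 91.59 d
Total t = Σ t_i = 175.3 days = 0.4799 years.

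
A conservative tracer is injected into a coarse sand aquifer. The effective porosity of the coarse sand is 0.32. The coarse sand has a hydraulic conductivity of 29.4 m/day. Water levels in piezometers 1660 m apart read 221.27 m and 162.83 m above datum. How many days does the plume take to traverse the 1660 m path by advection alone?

Hydraulic gradient i = (221.27 − 162.83) / 1660 = 58.44 / 1660 = 0.03520.
Darcy flux q = K · i = 29.40 × 0.03520 = 1.035 m/day.
Seepage velocity v = q / n_e = 1.035 / 0.32 = 3.234 m/day.
Travel time t = L / v = 1660 / 3.234 = 513.2 days.

513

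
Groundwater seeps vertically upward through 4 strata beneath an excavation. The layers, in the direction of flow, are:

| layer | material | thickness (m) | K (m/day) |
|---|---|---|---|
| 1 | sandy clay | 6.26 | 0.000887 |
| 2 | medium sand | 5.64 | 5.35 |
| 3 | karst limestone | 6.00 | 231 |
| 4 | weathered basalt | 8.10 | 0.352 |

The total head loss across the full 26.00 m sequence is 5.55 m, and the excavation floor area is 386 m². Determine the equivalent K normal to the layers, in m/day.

0.00367

Flow is perpendicular to layering, so the layers act in series and the equivalent K is the thickness-weighted harmonic mean.
Total thickness L = 6.26 + 5.64 + 6.00 + 8.10 = 26.00 m.
Σ(b_i/K_i) = 6.26/0.000887 + 5.64/5.35 + 6.00/231 + 8.10/0.352 = 7082 d.
K_eq = L / Σ(b_i/K_i) = 26.00 / 7082 = 0.003671 m/day.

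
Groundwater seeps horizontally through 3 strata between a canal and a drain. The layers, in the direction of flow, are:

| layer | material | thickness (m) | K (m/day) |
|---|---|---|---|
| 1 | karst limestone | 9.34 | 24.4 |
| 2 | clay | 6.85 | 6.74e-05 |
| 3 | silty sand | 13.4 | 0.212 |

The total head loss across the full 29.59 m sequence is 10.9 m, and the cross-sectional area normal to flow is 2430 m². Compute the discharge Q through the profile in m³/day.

0.260

Flow is perpendicular to layering, so the layers act in series and the equivalent K is the thickness-weighted harmonic mean.
Total thickness L = 9.34 + 6.85 + 13.4 = 29.59 m.
Σ(b_i/K_i) = 9.34/24.4 + 6.85/6.74e-05 + 13.4/0.212 = 1.017e+05 d.
K_eq = L / Σ(b_i/K_i) = 29.59 / 1.017e+05 = 0.0002910 m/day.
Q = K_eq · A · (Δh/L) = 0.0002910 × 2430 × (10.9/29.59) = 0.2605 m³/day.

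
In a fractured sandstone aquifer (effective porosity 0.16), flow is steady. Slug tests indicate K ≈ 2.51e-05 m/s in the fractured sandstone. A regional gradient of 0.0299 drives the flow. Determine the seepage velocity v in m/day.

Convert K: 2.51e-05 m/s × 86400 = 2.169 m/day.
Hydraulic gradient i = 0.0299.
Darcy flux q = K · i = 2.169 × 0.02990 = 0.06484 m/day.
Seepage velocity v = q / n_e = 0.06484 / 0.16 = 0.4053 m/day.

0.405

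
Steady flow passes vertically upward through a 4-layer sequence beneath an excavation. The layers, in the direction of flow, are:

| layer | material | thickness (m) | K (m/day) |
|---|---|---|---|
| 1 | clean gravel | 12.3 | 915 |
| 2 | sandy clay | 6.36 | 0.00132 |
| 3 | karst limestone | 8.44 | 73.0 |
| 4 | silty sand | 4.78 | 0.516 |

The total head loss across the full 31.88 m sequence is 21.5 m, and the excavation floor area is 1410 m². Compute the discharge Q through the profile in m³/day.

6.28

Flow is perpendicular to layering, so the layers act in series and the equivalent K is the thickness-weighted harmonic mean.
Total thickness L = 12.3 + 6.36 + 8.44 + 4.78 = 31.88 m.
Σ(b_i/K_i) = 12.3/915 + 6.36/0.00132 + 8.44/73.0 + 4.78/0.516 = 4828 d.
K_eq = L / Σ(b_i/K_i) = 31.88 / 4828 = 0.006604 m/day.
Q = K_eq · A · (Δh/L) = 0.006604 × 1410 × (21.5/31.88) = 6.280 m³/day.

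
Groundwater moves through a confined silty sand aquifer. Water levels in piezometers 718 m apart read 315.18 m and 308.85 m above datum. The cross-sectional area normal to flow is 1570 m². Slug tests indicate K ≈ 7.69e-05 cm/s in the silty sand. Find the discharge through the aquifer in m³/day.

Convert K: 7.69e-05 cm/s × 864 = 0.06644 m/day.
Hydraulic gradient i = (315.18 − 308.85) / 718 = 6.33 / 718 = 0.008816.
Darcy's law: Q = K · A · i = 0.06644 × 1570 × 0.008816 = 0.9196 m³/day.

0.920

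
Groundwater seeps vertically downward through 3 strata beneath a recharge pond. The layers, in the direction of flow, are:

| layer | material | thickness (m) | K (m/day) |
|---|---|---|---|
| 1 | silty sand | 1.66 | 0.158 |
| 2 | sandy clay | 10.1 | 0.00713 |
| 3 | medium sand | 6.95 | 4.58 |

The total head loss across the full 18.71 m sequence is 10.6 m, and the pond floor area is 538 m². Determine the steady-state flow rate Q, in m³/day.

Flow is perpendicular to layering, so the layers act in series and the equivalent K is the thickness-weighted harmonic mean.
Total thickness L = 1.66 + 10.1 + 6.95 = 18.71 m.
Σ(b_i/K_i) = 1.66/0.158 + 10.1/0.00713 + 6.95/4.58 = 1429 d.
K_eq = L / Σ(b_i/K_i) = 18.71 / 1429 = 0.01310 m/day.
Q = K_eq · A · (Δh/L) = 0.01310 × 538 × (10.6/18.71) = 3.992 m³/day.

3.99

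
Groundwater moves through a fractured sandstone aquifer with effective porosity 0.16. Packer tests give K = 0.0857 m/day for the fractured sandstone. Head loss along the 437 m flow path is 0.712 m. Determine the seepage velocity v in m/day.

0.000873

Hydraulic gradient i = Δh / L = 0.712 / 437 = 0.001629.
Darcy flux q = K · i = 0.08570 × 0.001629 = 0.0001396 m/day.
Seepage velocity v = q / n_e = 0.0001396 / 0.16 = 0.0008727 m/day.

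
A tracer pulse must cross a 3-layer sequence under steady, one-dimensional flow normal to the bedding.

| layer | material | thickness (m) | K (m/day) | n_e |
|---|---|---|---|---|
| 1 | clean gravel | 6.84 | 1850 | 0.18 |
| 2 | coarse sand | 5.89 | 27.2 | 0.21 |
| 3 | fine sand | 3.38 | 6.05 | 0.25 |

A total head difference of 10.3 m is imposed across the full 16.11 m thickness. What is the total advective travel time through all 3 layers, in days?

With flow normal to the layers, continuity requires the same specific discharge q through every layer.
Σ(b_i/K_i) = 6.84/1850 + 5.89/27.2 + 3.38/6.05 = 0.7789 d.
q = Δh / Σ(b_i/K_i) = 10.3 / 0.7789 = 13.22 m/day.
In each layer the seepage velocity is v_i = q/n_i, so the layer transit time is t_i = b_i·n_i / q:
  layer 1 (clean gravel): t_1 = 6.84 × 0.18 / 13.22 = 0.09311 d
  layer 2 (coarse sand): t_2 = 5.89 × 0.21 / 13.22 = 0.09354 d
  layer 3 (fine sand): t_3 = 3.38 × 0.25 / 13.22 = 0.06390 d
Total t = Σ t_i = 0.2505 days.

0.251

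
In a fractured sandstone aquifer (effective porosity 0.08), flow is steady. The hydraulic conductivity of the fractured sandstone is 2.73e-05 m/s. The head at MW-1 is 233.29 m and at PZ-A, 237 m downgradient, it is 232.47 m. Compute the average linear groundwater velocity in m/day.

Convert K: 2.73e-05 m/s × 86400 = 2.359 m/day.
Hydraulic gradient i = (233.29 − 232.47) / 237 = 0.82 / 237 = 0.003460.
Darcy flux q = K · i = 2.359 × 0.003460 = 0.008161 m/day.
Seepage velocity v = q / n_e = 0.008161 / 0.08 = 0.1020 m/day.

0.102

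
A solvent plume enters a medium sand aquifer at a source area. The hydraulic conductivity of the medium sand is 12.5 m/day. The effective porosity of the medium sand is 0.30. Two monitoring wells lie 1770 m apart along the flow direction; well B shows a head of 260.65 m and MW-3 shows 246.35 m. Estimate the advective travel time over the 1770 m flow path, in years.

Hydraulic gradient i = (260.65 − 246.35) / 1770 = 14.3 / 1770 = 0.008079.
Darcy flux q = K · i = 12.50 × 0.008079 = 0.1010 m/day.
Seepage velocity v = q / n_e = 0.1010 / 0.30 = 0.3366 m/day.
Travel time t = L / v = 1770 / 0.3366 = 5258 days = 14.40 years.

14.4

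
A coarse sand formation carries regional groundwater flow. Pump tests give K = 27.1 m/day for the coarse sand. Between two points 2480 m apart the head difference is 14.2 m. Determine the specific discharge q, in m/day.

Hydraulic gradient i = Δh / L = 14.2 / 2480 = 0.005726.
Specific discharge q = K · i = 27.10 × 0.005726 = 0.1552 m/day.

0.155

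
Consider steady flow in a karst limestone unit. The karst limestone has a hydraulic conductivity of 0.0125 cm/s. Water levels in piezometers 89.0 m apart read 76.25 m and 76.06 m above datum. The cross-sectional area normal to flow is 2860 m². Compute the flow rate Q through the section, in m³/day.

Convert K: 0.0125 cm/s × 864 = 10.80 m/day.
Hydraulic gradient i = (76.25 − 76.06) / 89.0 = 0.19 / 89.0 = 0.002135.
Darcy's law: Q = K · A · i = 10.80 × 2860 × 0.002135 = 65.94 m³/day.

65.9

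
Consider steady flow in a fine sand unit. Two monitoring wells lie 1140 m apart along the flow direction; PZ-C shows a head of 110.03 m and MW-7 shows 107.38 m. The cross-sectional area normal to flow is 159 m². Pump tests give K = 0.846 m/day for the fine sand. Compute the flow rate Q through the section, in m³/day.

0.313

Hydraulic gradient i = (110.03 − 107.38) / 1140 = 2.65 / 1140 = 0.002325.
Darcy's law: Q = K · A · i = 0.8460 × 159.0 × 0.002325 = 0.3127 m³/day.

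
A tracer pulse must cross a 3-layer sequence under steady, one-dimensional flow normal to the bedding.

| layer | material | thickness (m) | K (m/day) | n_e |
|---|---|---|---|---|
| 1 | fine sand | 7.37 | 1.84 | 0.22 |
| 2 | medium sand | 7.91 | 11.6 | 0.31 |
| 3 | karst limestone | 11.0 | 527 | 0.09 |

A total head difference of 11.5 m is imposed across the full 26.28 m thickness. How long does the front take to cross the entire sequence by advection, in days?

2.07

With flow normal to the layers, continuity requires the same specific discharge q through every layer.
Σ(b_i/K_i) = 7.37/1.84 + 7.91/11.6 + 11.0/527 = 4.708 d.
q = Δh / Σ(b_i/K_i) = 11.5 / 4.708 = 2.443 m/day.
In each layer the seepage velocity is v_i = q/n_i, so the layer transit time is t_i = b_i·n_i / q:
  layer 1 (fine sand): t_1 = 7.37 × 0.22 / 2.443 = 0.6638 d
  layer 2 (medium sand): t_2 = 7.91 × 0.31 / 2.443 = 1.004 d
  layer 3 (karst limestone): t_3 = 11.0 × 0.09 / 2.443 = 0.4053 d
Total t = Σ t_i = 2.073 days.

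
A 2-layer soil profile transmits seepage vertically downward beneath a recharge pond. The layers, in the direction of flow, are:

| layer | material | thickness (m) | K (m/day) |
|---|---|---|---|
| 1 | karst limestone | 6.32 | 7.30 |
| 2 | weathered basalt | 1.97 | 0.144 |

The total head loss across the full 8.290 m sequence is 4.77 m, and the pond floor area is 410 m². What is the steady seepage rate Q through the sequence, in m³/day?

134

Flow is perpendicular to layering, so the layers act in series and the equivalent K is the thickness-weighted harmonic mean.
Total thickness L = 6.32 + 1.97 = 8.290 m.
Σ(b_i/K_i) = 6.32/7.30 + 1.97/0.144 = 14.55 d.
K_eq = L / Σ(b_i/K_i) = 8.290 / 14.55 = 0.5699 m/day.
Q = K_eq · A · (Δh/L) = 0.5699 × 410 × (4.77/8.290) = 134.4 m³/day.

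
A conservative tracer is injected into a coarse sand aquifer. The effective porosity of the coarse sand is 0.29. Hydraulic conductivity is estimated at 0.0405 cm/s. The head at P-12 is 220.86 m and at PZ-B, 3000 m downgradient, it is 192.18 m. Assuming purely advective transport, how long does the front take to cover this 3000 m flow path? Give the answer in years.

7.12

Convert K: 0.0405 cm/s × 864 = 34.99 m/day.
Hydraulic gradient i = (220.86 − 192.18) / 3000 = 28.68 / 3000 = 0.009560.
Darcy flux q = K · i = 34.99 × 0.009560 = 0.3345 m/day.
Seepage velocity v = q / n_e = 0.3345 / 0.29 = 1.154 m/day.
Travel time t = L / v = 3000 / 1.154 = 2601 days = 7.120 years.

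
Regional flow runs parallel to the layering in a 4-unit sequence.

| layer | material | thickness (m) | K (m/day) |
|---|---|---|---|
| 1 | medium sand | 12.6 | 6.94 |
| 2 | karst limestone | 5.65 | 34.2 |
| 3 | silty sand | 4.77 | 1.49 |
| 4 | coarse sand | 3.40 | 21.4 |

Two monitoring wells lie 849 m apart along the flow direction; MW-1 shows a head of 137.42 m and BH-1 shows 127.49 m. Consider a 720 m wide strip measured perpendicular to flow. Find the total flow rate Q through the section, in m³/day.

Flow is parallel to layering, so each bed carries its own Darcy discharge and the transmissivities add.
Σ(K_i·b_i) = 6.94×12.6 + 34.2×5.65 + 1.49×4.77 + 21.4×3.40 = 360.5 m²/day.
Hydraulic gradient i = (137.42 − 127.49) / 849 = 9.93 / 849 = 0.01170.
Q = Σ(K_i·b_i) · W · i = 360.5 × 720 × 0.01170 = 3036 m³/day.

3040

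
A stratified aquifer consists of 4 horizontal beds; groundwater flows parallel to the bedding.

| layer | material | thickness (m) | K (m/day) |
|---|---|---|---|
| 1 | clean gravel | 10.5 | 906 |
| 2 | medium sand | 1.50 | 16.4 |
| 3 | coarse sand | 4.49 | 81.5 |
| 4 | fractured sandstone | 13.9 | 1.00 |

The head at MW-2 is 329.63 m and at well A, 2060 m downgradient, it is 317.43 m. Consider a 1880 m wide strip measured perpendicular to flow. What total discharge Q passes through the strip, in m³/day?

110000

Flow is parallel to layering, so each bed carries its own Darcy discharge and the transmissivities add.
Σ(K_i·b_i) = 906×10.5 + 16.4×1.50 + 81.5×4.49 + 1.00×13.9 = 9917 m²/day.
Hydraulic gradient i = (329.63 − 317.43) / 2060 = 12.2 / 2060 = 0.005922.
Q = Σ(K_i·b_i) · W · i = 9917 × 1880 × 0.005922 = 1.104e+05 m³/day.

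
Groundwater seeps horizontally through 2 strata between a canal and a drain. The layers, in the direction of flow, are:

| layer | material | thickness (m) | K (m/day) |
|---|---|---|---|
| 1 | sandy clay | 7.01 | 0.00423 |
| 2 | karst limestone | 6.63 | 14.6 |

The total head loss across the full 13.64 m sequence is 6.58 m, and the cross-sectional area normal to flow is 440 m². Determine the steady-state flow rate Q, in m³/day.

Flow is perpendicular to layering, so the layers act in series and the equivalent K is the thickness-weighted harmonic mean.
Total thickness L = 7.01 + 6.63 = 13.64 m.
Σ(b_i/K_i) = 7.01/0.00423 + 6.63/14.6 = 1658 d.
K_eq = L / Σ(b_i/K_i) = 13.64 / 1658 = 0.008228 m/day.
Q = K_eq · A · (Δh/L) = 0.008228 × 440 × (6.58/13.64) = 1.747 m³/day.

1.75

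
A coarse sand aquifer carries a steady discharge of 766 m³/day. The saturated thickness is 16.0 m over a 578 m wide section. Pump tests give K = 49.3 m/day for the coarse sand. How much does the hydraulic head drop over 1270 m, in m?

Cross-sectional area A = 578 × 16.0 = 9248 m².
From Q = K·A·i, i = Q / (K·A) = 766 / (49.30 × 9248) = 0.001680.
Head loss Δh = i · L = 0.001680 × 1270 = 2.134 m.

2.13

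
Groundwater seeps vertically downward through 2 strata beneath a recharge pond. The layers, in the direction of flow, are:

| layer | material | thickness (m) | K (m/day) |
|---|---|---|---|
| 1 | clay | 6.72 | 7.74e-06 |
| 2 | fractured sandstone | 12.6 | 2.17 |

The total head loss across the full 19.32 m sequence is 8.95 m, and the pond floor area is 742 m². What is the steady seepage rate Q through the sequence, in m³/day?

0.00765

Flow is perpendicular to layering, so the layers act in series and the equivalent K is the thickness-weighted harmonic mean.
Total thickness L = 6.72 + 12.6 = 19.32 m.
Σ(b_i/K_i) = 6.72/7.74e-06 + 12.6/2.17 = 8.682e+05 d.
K_eq = L / Σ(b_i/K_i) = 19.32 / 8.682e+05 = 2.225e-05 m/day.
Q = K_eq · A · (Δh/L) = 2.225e-05 × 742 × (8.95/19.32) = 0.007649 m³/day.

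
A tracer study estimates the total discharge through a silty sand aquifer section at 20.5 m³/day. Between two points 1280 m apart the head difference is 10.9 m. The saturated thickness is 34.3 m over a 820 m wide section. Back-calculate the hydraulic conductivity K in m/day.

Cross-sectional area A = 820 × 34.3 = 28126 m².
Hydraulic gradient i = Δh / L = 10.9 / 1280 = 0.008516.
From Q = K·A·i, K = Q / (A·i) = 20.5 / (28126 × 0.008516) = 0.08559 m/day.

0.0856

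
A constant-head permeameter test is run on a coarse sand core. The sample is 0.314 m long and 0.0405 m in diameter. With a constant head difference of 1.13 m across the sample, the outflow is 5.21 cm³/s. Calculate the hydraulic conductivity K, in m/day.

Cross-sectional area A = π·(d/2)² = π × (0.0405/2)² = 0.001288 m².
Convert discharge: 5.21 cm³/s = 5.210e-06 m³/s.
Darcy's law rearranged: K = Q·L / (A·Δh) = 5.210e-06 × 0.314 / (0.001288 × 1.13) = 0.001124 m/s = 97.10 m/day.

97.1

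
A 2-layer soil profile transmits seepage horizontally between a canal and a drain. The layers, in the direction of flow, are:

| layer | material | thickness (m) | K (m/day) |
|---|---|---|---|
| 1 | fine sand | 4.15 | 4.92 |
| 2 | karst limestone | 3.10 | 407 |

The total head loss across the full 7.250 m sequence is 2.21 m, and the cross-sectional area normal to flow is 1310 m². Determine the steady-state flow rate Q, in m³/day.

Flow is perpendicular to layering, so the layers act in series and the equivalent K is the thickness-weighted harmonic mean.
Total thickness L = 4.15 + 3.10 = 7.250 m.
Σ(b_i/K_i) = 4.15/4.92 + 3.10/407 = 0.8511 d.
K_eq = L / Σ(b_i/K_i) = 7.250 / 0.8511 = 8.518 m/day.
Q = K_eq · A · (Δh/L) = 8.518 × 1310 × (2.21/7.250) = 3402 m³/day.

3400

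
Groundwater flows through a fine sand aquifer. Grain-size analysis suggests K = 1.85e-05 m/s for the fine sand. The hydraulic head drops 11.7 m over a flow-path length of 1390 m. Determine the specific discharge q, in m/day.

Convert K: 1.85e-05 m/s × 86400 = 1.598 m/day.
Hydraulic gradient i = Δh / L = 11.7 / 1390 = 0.008417.
Specific discharge q = K · i = 1.598 × 0.008417 = 0.01345 m/day.

0.0135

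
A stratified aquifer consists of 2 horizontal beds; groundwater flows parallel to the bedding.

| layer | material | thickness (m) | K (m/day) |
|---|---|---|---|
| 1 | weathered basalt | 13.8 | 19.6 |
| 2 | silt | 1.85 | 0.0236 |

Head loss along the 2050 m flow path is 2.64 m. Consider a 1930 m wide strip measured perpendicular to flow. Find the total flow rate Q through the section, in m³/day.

Flow is parallel to layering, so each bed carries its own Darcy discharge and the transmissivities add.
Σ(K_i·b_i) = 19.6×13.8 + 0.0236×1.85 = 270.5 m²/day.
Hydraulic gradient i = Δh / L = 2.64 / 2050 = 0.001288.
Q = Σ(K_i·b_i) · W · i = 270.5 × 1930 × 0.001288 = 672.4 m³/day.

672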